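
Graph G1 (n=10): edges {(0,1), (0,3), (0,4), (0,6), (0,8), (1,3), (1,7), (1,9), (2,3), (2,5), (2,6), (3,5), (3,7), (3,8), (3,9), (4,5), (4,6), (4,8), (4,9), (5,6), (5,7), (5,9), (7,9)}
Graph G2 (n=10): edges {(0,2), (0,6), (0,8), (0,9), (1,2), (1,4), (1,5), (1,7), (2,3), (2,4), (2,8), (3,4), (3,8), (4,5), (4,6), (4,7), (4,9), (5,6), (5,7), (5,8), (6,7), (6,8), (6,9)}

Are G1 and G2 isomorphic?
Yes, isomorphic

The graphs are isomorphic.
One valid mapping φ: V(G1) → V(G2): 0→2, 1→1, 2→9, 3→4, 4→8, 5→6, 6→0, 7→7, 8→3, 9→5

Verify φ preserves adjacency — for each edge of G1, its image is an edge of G2:
  (0,1) → (φ(0),φ(1)) = (1,2) ∈ E(G2) ✓
  (0,3) → (φ(0),φ(3)) = (2,4) ∈ E(G2) ✓
  (0,4) → (φ(0),φ(4)) = (2,8) ∈ E(G2) ✓
  (0,6) → (φ(0),φ(6)) = (0,2) ∈ E(G2) ✓
  (0,8) → (φ(0),φ(8)) = (2,3) ∈ E(G2) ✓
  (1,3) → (φ(1),φ(3)) = (1,4) ∈ E(G2) ✓
  (1,7) → (φ(1),φ(7)) = (1,7) ∈ E(G2) ✓
  (1,9) → (φ(1),φ(9)) = (1,5) ∈ E(G2) ✓
  (2,3) → (φ(2),φ(3)) = (4,9) ∈ E(G2) ✓
  (2,5) → (φ(2),φ(5)) = (6,9) ∈ E(G2) ✓
  (2,6) → (φ(2),φ(6)) = (0,9) ∈ E(G2) ✓
  (3,5) → (φ(3),φ(5)) = (4,6) ∈ E(G2) ✓
  (3,7) → (φ(3),φ(7)) = (4,7) ∈ E(G2) ✓
  (3,8) → (φ(3),φ(8)) = (3,4) ∈ E(G2) ✓
  (3,9) → (φ(3),φ(9)) = (4,5) ∈ E(G2) ✓
  (4,5) → (φ(4),φ(5)) = (6,8) ∈ E(G2) ✓
  (4,6) → (φ(4),φ(6)) = (0,8) ∈ E(G2) ✓
  (4,8) → (φ(4),φ(8)) = (3,8) ∈ E(G2) ✓
  (4,9) → (φ(4),φ(9)) = (5,8) ∈ E(G2) ✓
  (5,6) → (φ(5),φ(6)) = (0,6) ∈ E(G2) ✓
  (5,7) → (φ(5),φ(7)) = (6,7) ∈ E(G2) ✓
  (5,9) → (φ(5),φ(9)) = (5,6) ∈ E(G2) ✓
  (7,9) → (φ(7),φ(9)) = (5,7) ∈ E(G2) ✓
All 23 edges of G1 map to edges of G2, and |E(G1)| = |E(G2)| = 23, so φ is a bijection on edges as well as vertices. Hence G1 ≅ G2.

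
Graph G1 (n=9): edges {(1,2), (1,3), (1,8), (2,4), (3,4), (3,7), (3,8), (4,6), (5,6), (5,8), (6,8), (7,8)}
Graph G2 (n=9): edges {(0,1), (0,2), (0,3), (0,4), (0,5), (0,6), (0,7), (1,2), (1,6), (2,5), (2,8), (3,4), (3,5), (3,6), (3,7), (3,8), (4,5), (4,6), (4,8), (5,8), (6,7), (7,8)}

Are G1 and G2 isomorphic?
No, not isomorphic

The graphs are NOT isomorphic.

Counting triangles (3-cliques): G1 has 3, G2 has 18.
Triangle count is an isomorphism invariant, so differing triangle counts rule out isomorphism.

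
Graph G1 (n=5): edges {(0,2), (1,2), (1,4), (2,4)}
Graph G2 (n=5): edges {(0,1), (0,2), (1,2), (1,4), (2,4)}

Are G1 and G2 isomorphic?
No, not isomorphic

The graphs are NOT isomorphic.

Counting edges: G1 has 4 edge(s); G2 has 5 edge(s).
Edge count is an isomorphism invariant (a bijection on vertices induces a bijection on edges), so differing edge counts rule out isomorphism.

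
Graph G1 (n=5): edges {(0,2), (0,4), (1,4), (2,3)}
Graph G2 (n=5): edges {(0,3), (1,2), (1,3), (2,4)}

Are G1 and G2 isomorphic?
Yes, isomorphic

The graphs are isomorphic.
One valid mapping φ: V(G1) → V(G2): 0→1, 1→4, 2→3, 3→0, 4→2

Verify φ preserves adjacency — for each edge of G1, its image is an edge of G2:
  (0,2) → (φ(0),φ(2)) = (1,3) ∈ E(G2) ✓
  (0,4) → (φ(0),φ(4)) = (1,2) ∈ E(G2) ✓
  (1,4) → (φ(1),φ(4)) = (2,4) ∈ E(G2) ✓
  (2,3) → (φ(2),φ(3)) = (0,3) ∈ E(G2) ✓
All 4 edges of G1 map to edges of G2, and |E(G1)| = |E(G2)| = 4, so φ is a bijection on edges as well as vertices. Hence G1 ≅ G2.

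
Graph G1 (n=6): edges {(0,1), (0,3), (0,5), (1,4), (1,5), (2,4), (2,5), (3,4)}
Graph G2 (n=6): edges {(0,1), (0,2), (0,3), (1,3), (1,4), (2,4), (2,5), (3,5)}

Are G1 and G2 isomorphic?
Yes, isomorphic

The graphs are isomorphic.
One valid mapping φ: V(G1) → V(G2): 0→1, 1→0, 2→5, 3→4, 4→2, 5→3

Verify φ preserves adjacency — for each edge of G1, its image is an edge of G2:
  (0,1) → (φ(0),φ(1)) = (0,1) ∈ E(G2) ✓
  (0,3) → (φ(0),φ(3)) = (1,4) ∈ E(G2) ✓
  (0,5) → (φ(0),φ(5)) = (1,3) ∈ E(G2) ✓
  (1,4) → (φ(1),φ(4)) = (0,2) ∈ E(G2) ✓
  (1,5) → (φ(1),φ(5)) = (0,3) ∈ E(G2) ✓
  (2,4) → (φ(2),φ(4)) = (2,5) ∈ E(G2) ✓
  (2,5) → (φ(2),φ(5)) = (3,5) ∈ E(G2) ✓
  (3,4) → (φ(3),φ(4)) = (2,4) ∈ E(G2) ✓
All 8 edges of G1 map to edges of G2, and |E(G1)| = |E(G2)| = 8, so φ is a bijection on edges as well as vertices. Hence G1 ≅ G2.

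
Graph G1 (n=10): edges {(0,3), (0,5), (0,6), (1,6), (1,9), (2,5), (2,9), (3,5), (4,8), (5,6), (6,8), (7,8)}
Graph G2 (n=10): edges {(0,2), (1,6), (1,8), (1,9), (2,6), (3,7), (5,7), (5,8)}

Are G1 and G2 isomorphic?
No, not isomorphic

The graphs are NOT isomorphic.

Connected components of G1: 1 component(s) with vertex sets [[0, 1, 2, 3, 4, 5, 6, 7, 8, 9]], sizes [10].
Connected components of G2: 2 component(s) with vertex sets [[4], [0, 1, 2, 3, 5, 6, 7, 8, 9]], sizes [1, 9].
The number of connected components (and the multiset of component sizes) is an isomorphism invariant — an isomorphism maps each component of G1 bijectively onto a component of G2. Since G1 has 1 component(s) and G2 has 2, they cannot be isomorphic.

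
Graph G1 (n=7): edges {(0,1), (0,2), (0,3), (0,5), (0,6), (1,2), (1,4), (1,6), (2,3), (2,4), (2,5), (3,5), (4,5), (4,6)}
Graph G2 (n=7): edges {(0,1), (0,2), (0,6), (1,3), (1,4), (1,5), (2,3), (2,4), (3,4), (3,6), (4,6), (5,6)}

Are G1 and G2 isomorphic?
No, not isomorphic

The graphs are NOT isomorphic.

Counting triangles (3-cliques): G1 has 9, G2 has 3.
Triangle count is an isomorphism invariant, so differing triangle counts rule out isomorphism.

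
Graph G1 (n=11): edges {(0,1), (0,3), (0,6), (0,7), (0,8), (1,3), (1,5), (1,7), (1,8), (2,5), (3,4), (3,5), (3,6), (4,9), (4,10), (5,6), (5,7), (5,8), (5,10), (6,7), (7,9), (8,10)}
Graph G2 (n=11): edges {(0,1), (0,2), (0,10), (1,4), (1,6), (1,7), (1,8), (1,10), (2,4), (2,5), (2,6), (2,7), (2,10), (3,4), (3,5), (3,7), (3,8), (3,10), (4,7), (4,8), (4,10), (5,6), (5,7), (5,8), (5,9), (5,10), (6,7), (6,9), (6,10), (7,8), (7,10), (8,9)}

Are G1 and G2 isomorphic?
No, not isomorphic

The graphs are NOT isomorphic.

Counting triangles (3-cliques): G1 has 11, G2 has 34.
Triangle count is an isomorphism invariant, so differing triangle counts rule out isomorphism.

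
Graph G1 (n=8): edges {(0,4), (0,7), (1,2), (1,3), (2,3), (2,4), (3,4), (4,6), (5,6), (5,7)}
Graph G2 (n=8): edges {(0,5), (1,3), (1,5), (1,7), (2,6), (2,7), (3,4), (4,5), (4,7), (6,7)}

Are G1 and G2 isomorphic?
No, not isomorphic

The graphs are NOT isomorphic.

Counting triangles (3-cliques): G1 has 2, G2 has 1.
Triangle count is an isomorphism invariant, so differing triangle counts rule out isomorphism.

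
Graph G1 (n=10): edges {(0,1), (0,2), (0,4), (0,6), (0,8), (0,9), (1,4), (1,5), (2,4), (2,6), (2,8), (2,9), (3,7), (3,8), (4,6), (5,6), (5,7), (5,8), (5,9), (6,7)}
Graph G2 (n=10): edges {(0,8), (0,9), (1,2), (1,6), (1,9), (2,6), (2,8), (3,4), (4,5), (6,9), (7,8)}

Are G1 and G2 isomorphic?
No, not isomorphic

The graphs are NOT isomorphic.

Connected components of G1: 1 component(s) with vertex sets [[0, 1, 2, 3, 4, 5, 6, 7, 8, 9]], sizes [10].
Connected components of G2: 2 component(s) with vertex sets [[3, 4, 5], [0, 1, 2, 6, 7, 8, 9]], sizes [3, 7].
The number of connected components (and the multiset of component sizes) is an isomorphism invariant — an isomorphism maps each component of G1 bijectively onto a component of G2. Since G1 has 1 component(s) and G2 has 2, they cannot be isomorphic.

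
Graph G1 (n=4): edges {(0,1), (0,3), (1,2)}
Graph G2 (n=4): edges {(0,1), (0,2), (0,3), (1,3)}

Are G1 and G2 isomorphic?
No, not isomorphic

The graphs are NOT isomorphic.

Counting triangles (3-cliques): G1 has 0, G2 has 1.
Triangle count is an isomorphism invariant, so differing triangle counts rule out isomorphism.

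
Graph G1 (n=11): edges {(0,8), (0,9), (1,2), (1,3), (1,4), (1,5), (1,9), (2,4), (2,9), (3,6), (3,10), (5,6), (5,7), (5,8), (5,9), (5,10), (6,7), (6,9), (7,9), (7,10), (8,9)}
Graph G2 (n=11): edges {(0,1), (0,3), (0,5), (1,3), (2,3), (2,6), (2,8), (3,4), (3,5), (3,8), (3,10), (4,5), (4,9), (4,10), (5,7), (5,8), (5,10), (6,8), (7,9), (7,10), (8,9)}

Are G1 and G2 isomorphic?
Yes, isomorphic

The graphs are isomorphic.
One valid mapping φ: V(G1) → V(G2): 0→1, 1→8, 2→2, 3→9, 4→6, 5→5, 6→4, 7→10, 8→0, 9→3, 10→7

Verify φ preserves adjacency — for each edge of G1, its image is an edge of G2:
  (0,8) → (φ(0),φ(8)) = (0,1) ∈ E(G2) ✓
  (0,9) → (φ(0),φ(9)) = (1,3) ∈ E(G2) ✓
  (1,2) → (φ(1),φ(2)) = (2,8) ∈ E(G2) ✓
  (1,3) → (φ(1),φ(3)) = (8,9) ∈ E(G2) ✓
  (1,4) → (φ(1),φ(4)) = (6,8) ∈ E(G2) ✓
  (1,5) → (φ(1),φ(5)) = (5,8) ∈ E(G2) ✓
  (1,9) → (φ(1),φ(9)) = (3,8) ∈ E(G2) ✓
  (2,4) → (φ(2),φ(4)) = (2,6) ∈ E(G2) ✓
  (2,9) → (φ(2),φ(9)) = (2,3) ∈ E(G2) ✓
  (3,6) → (φ(3),φ(6)) = (4,9) ∈ E(G2) ✓
  (3,10) → (φ(3),φ(10)) = (7,9) ∈ E(G2) ✓
  (5,6) → (φ(5),φ(6)) = (4,5) ∈ E(G2) ✓
  (5,7) → (φ(5),φ(7)) = (5,10) ∈ E(G2) ✓
  (5,8) → (φ(5),φ(8)) = (0,5) ∈ E(G2) ✓
  (5,9) → (φ(5),φ(9)) = (3,5) ∈ E(G2) ✓
  (5,10) → (φ(5),φ(10)) = (5,7) ∈ E(G2) ✓
  (6,7) → (φ(6),φ(7)) = (4,10) ∈ E(G2) ✓
  (6,9) → (φ(6),φ(9)) = (3,4) ∈ E(G2) ✓
  (7,9) → (φ(7),φ(9)) = (3,10) ∈ E(G2) ✓
  (7,10) → (φ(7),φ(10)) = (7,10) ∈ E(G2) ✓
  (8,9) → (φ(8),φ(9)) = (0,3) ∈ E(G2) ✓
All 21 edges of G1 map to edges of G2, and |E(G1)| = |E(G2)| = 21, so φ is a bijection on edges as well as vertices. Hence G1 ≅ G2.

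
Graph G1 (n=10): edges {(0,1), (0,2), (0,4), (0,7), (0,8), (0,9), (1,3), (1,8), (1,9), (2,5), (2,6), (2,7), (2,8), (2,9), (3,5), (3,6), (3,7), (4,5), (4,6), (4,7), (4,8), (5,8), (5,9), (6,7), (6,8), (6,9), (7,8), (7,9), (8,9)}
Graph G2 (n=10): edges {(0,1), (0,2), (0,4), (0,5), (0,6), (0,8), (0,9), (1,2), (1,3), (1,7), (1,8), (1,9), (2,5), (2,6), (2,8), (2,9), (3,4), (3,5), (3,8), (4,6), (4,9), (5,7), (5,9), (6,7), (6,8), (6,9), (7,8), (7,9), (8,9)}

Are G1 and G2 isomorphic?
Yes, isomorphic

The graphs are isomorphic.
One valid mapping φ: V(G1) → V(G2): 0→6, 1→4, 2→2, 3→3, 4→7, 5→5, 6→1, 7→8, 8→9, 9→0

Verify φ preserves adjacency — for each edge of G1, its image is an edge of G2:
  (0,1) → (φ(0),φ(1)) = (4,6) ∈ E(G2) ✓
  (0,2) → (φ(0),φ(2)) = (2,6) ∈ E(G2) ✓
  (0,4) → (φ(0),φ(4)) = (6,7) ∈ E(G2) ✓
  (0,7) → (φ(0),φ(7)) = (6,8) ∈ E(G2) ✓
  (0,8) → (φ(0),φ(8)) = (6,9) ∈ E(G2) ✓
  (0,9) → (φ(0),φ(9)) = (0,6) ∈ E(G2) ✓
  (1,3) → (φ(1),φ(3)) = (3,4) ∈ E(G2) ✓
  (1,8) → (φ(1),φ(8)) = (4,9) ∈ E(G2) ✓
  (1,9) → (φ(1),φ(9)) = (0,4) ∈ E(G2) ✓
  (2,5) → (φ(2),φ(5)) = (2,5) ∈ E(G2) ✓
  (2,6) → (φ(2),φ(6)) = (1,2) ∈ E(G2) ✓
  (2,7) → (φ(2),φ(7)) = (2,8) ∈ E(G2) ✓
  (2,8) → (φ(2),φ(8)) = (2,9) ∈ E(G2) ✓
  (2,9) → (φ(2),φ(9)) = (0,2) ∈ E(G2) ✓
  (3,5) → (φ(3),φ(5)) = (3,5) ∈ E(G2) ✓
  (3,6) → (φ(3),φ(6)) = (1,3) ∈ E(G2) ✓
  (3,7) → (φ(3),φ(7)) = (3,8) ∈ E(G2) ✓
  (4,5) → (φ(4),φ(5)) = (5,7) ∈ E(G2) ✓
  (4,6) → (φ(4),φ(6)) = (1,7) ∈ E(G2) ✓
  (4,7) → (φ(4),φ(7)) = (7,8) ∈ E(G2) ✓
  (4,8) → (φ(4),φ(8)) = (7,9) ∈ E(G2) ✓
  (5,8) → (φ(5),φ(8)) = (5,9) ∈ E(G2) ✓
  (5,9) → (φ(5),φ(9)) = (0,5) ∈ E(G2) ✓
  (6,7) → (φ(6),φ(7)) = (1,8) ∈ E(G2) ✓
  (6,8) → (φ(6),φ(8)) = (1,9) ∈ E(G2) ✓
  (6,9) → (φ(6),φ(9)) = (0,1) ∈ E(G2) ✓
  (7,8) → (φ(7),φ(8)) = (8,9) ∈ E(G2) ✓
  (7,9) → (φ(7),φ(9)) = (0,8) ∈ E(G2) ✓
  (8,9) → (φ(8),φ(9)) = (0,9) ∈ E(G2) ✓
All 29 edges of G1 map to edges of G2, and |E(G1)| = |E(G2)| = 29, so φ is a bijection on edges as well as vertices. Hence G1 ≅ G2.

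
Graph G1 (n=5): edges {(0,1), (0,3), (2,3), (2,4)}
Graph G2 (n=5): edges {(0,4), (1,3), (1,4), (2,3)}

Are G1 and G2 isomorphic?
Yes, isomorphic

The graphs are isomorphic.
One valid mapping φ: V(G1) → V(G2): 0→4, 1→0, 2→3, 3→1, 4→2

Verify φ preserves adjacency — for each edge of G1, its image is an edge of G2:
  (0,1) → (φ(0),φ(1)) = (0,4) ∈ E(G2) ✓
  (0,3) → (φ(0),φ(3)) = (1,4) ∈ E(G2) ✓
  (2,3) → (φ(2),φ(3)) = (1,3) ∈ E(G2) ✓
  (2,4) → (φ(2),φ(4)) = (2,3) ∈ E(G2) ✓
All 4 edges of G1 map to edges of G2, and |E(G1)| = |E(G2)| = 4, so φ is a bijection on edges as well as vertices. Hence G1 ≅ G2.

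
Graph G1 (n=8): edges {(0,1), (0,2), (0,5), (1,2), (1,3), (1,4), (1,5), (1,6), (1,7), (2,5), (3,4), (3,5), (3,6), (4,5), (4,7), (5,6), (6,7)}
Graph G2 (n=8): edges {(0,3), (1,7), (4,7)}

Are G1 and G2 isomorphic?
No, not isomorphic

The graphs are NOT isomorphic.

Connected components of G1: 1 component(s) with vertex sets [[0, 1, 2, 3, 4, 5, 6, 7]], sizes [8].
Connected components of G2: 5 component(s) with vertex sets [[2], [5], [6], [0, 3], [1, 4, 7]], sizes [1, 1, 1, 2, 3].
The number of connected components (and the multiset of component sizes) is an isomorphism invariant — an isomorphism maps each component of G1 bijectively onto a component of G2. Since G1 has 1 component(s) and G2 has 5, they cannot be isomorphic.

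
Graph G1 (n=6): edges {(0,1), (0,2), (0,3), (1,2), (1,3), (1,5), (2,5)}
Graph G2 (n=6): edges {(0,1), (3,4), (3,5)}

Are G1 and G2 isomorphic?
No, not isomorphic

The graphs are NOT isomorphic.

Connected components of G1: 2 component(s) with vertex sets [[4], [0, 1, 2, 3, 5]], sizes [1, 5].
Connected components of G2: 3 component(s) with vertex sets [[2], [0, 1], [3, 4, 5]], sizes [1, 2, 3].
The number of connected components (and the multiset of component sizes) is an isomorphism invariant — an isomorphism maps each component of G1 bijectively onto a component of G2. Since G1 has 2 component(s) and G2 has 3, they cannot be isomorphic.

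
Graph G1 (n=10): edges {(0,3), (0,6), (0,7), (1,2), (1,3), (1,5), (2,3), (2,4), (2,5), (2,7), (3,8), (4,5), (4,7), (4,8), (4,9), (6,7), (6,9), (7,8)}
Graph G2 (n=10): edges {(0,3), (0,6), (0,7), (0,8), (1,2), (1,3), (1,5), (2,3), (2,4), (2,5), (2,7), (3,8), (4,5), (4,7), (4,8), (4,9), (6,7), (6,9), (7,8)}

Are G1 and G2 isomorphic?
No, not isomorphic

The graphs are NOT isomorphic.

Counting edges: G1 has 18 edge(s); G2 has 19 edge(s).
Edge count is an isomorphism invariant (a bijection on vertices induces a bijection on edges), so differing edge counts rule out isomorphism.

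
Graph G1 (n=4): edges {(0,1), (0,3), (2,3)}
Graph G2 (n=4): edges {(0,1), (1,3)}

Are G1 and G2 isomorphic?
No, not isomorphic

The graphs are NOT isomorphic.

Connected components of G1: 1 component(s) with vertex sets [[0, 1, 2, 3]], sizes [4].
Connected components of G2: 2 component(s) with vertex sets [[2], [0, 1, 3]], sizes [1, 3].
The number of connected components (and the multiset of component sizes) is an isomorphism invariant — an isomorphism maps each component of G1 bijectively onto a component of G2. Since G1 has 1 component(s) and G2 has 2, they cannot be isomorphic.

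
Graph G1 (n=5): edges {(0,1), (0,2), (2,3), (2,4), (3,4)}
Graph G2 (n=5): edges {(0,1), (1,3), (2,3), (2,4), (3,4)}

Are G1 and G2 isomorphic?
Yes, isomorphic

The graphs are isomorphic.
One valid mapping φ: V(G1) → V(G2): 0→1, 1→0, 2→3, 3→2, 4→4

Verify φ preserves adjacency — for each edge of G1, its image is an edge of G2:
  (0,1) → (φ(0),φ(1)) = (0,1) ∈ E(G2) ✓
  (0,2) → (φ(0),φ(2)) = (1,3) ∈ E(G2) ✓
  (2,3) → (φ(2),φ(3)) = (2,3) ∈ E(G2) ✓
  (2,4) → (φ(2),φ(4)) = (3,4) ∈ E(G2) ✓
  (3,4) → (φ(3),φ(4)) = (2,4) ∈ E(G2) ✓
All 5 edges of G1 map to edges of G2, and |E(G1)| = |E(G2)| = 5, so φ is a bijection on edges as well as vertices. Hence G1 ≅ G2.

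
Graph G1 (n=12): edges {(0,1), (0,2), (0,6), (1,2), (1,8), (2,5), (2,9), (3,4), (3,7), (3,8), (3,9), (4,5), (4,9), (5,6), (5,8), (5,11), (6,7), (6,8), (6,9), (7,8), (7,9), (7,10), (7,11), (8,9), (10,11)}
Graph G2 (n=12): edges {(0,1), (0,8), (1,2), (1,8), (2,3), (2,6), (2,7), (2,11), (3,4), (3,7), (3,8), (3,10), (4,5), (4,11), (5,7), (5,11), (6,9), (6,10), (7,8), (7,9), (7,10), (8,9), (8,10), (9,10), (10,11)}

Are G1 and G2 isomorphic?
Yes, isomorphic

The graphs are isomorphic.
One valid mapping φ: V(G1) → V(G2): 0→4, 1→5, 2→11, 3→9, 4→6, 5→2, 6→3, 7→8, 8→7, 9→10, 10→0, 11→1

Verify φ preserves adjacency — for each edge of G1, its image is an edge of G2:
  (0,1) → (φ(0),φ(1)) = (4,5) ∈ E(G2) ✓
  (0,2) → (φ(0),φ(2)) = (4,11) ∈ E(G2) ✓
  (0,6) → (φ(0),φ(6)) = (3,4) ∈ E(G2) ✓
  (1,2) → (φ(1),φ(2)) = (5,11) ∈ E(G2) ✓
  (1,8) → (φ(1),φ(8)) = (5,7) ∈ E(G2) ✓
  (2,5) → (φ(2),φ(5)) = (2,11) ∈ E(G2) ✓
  (2,9) → (φ(2),φ(9)) = (10,11) ∈ E(G2) ✓
  (3,4) → (φ(3),φ(4)) = (6,9) ∈ E(G2) ✓
  (3,7) → (φ(3),φ(7)) = (8,9) ∈ E(G2) ✓
  (3,8) → (φ(3),φ(8)) = (7,9) ∈ E(G2) ✓
  (3,9) → (φ(3),φ(9)) = (9,10) ∈ E(G2) ✓
  (4,5) → (φ(4),φ(5)) = (2,6) ∈ E(G2) ✓
  (4,9) → (φ(4),φ(9)) = (6,10) ∈ E(G2) ✓
  (5,6) → (φ(5),φ(6)) = (2,3) ∈ E(G2) ✓
  (5,8) → (φ(5),φ(8)) = (2,7) ∈ E(G2) ✓
  (5,11) → (φ(5),φ(11)) = (1,2) ∈ E(G2) ✓
  (6,7) → (φ(6),φ(7)) = (3,8) ∈ E(G2) ✓
  (6,8) → (φ(6),φ(8)) = (3,7) ∈ E(G2) ✓
  (6,9) → (φ(6),φ(9)) = (3,10) ∈ E(G2) ✓
  (7,8) → (φ(7),φ(8)) = (7,8) ∈ E(G2) ✓
  (7,9) → (φ(7),φ(9)) = (8,10) ∈ E(G2) ✓
  (7,10) → (φ(7),φ(10)) = (0,8) ∈ E(G2) ✓
  (7,11) → (φ(7),φ(11)) = (1,8) ∈ E(G2) ✓
  (8,9) → (φ(8),φ(9)) = (7,10) ∈ E(G2) ✓
  (10,11) → (φ(10),φ(11)) = (0,1) ∈ E(G2) ✓
All 25 edges of G1 map to edges of G2, and |E(G1)| = |E(G2)| = 25, so φ is a bijection on edges as well as vertices. Hence G1 ≅ G2.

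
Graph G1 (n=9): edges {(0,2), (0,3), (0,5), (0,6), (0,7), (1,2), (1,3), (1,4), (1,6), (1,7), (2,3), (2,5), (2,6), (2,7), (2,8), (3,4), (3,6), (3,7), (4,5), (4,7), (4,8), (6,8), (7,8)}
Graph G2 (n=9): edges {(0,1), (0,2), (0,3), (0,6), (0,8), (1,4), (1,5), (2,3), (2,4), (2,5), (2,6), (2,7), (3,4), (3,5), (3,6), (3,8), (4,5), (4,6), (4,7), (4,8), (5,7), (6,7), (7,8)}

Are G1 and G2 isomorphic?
Yes, isomorphic

The graphs are isomorphic.
One valid mapping φ: V(G1) → V(G2): 0→5, 1→6, 2→4, 3→2, 4→0, 5→1, 6→7, 7→3, 8→8

Verify φ preserves adjacency — for each edge of G1, its image is an edge of G2:
  (0,2) → (φ(0),φ(2)) = (4,5) ∈ E(G2) ✓
  (0,3) → (φ(0),φ(3)) = (2,5) ∈ E(G2) ✓
  (0,5) → (φ(0),φ(5)) = (1,5) ∈ E(G2) ✓
  (0,6) → (φ(0),φ(6)) = (5,7) ∈ E(G2) ✓
  (0,7) → (φ(0),φ(7)) = (3,5) ∈ E(G2) ✓
  (1,2) → (φ(1),φ(2)) = (4,6) ∈ E(G2) ✓
  (1,3) → (φ(1),φ(3)) = (2,6) ∈ E(G2) ✓
  (1,4) → (φ(1),φ(4)) = (0,6) ∈ E(G2) ✓
  (1,6) → (φ(1),φ(6)) = (6,7) ∈ E(G2) ✓
  (1,7) → (φ(1),φ(7)) = (3,6) ∈ E(G2) ✓
  (2,3) → (φ(2),φ(3)) = (2,4) ∈ E(G2) ✓
  (2,5) → (φ(2),φ(5)) = (1,4) ∈ E(G2) ✓
  (2,6) → (φ(2),φ(6)) = (4,7) ∈ E(G2) ✓
  (2,7) → (φ(2),φ(7)) = (3,4) ∈ E(G2) ✓
  (2,8) → (φ(2),φ(8)) = (4,8) ∈ E(G2) ✓
  (3,4) → (φ(3),φ(4)) = (0,2) ∈ E(G2) ✓
  (3,6) → (φ(3),φ(6)) = (2,7) ∈ E(G2) ✓
  (3,7) → (φ(3),φ(7)) = (2,3) ∈ E(G2) ✓
  (4,5) → (φ(4),φ(5)) = (0,1) ∈ E(G2) ✓
  (4,7) → (φ(4),φ(7)) = (0,3) ∈ E(G2) ✓
  (4,8) → (φ(4),φ(8)) = (0,8) ∈ E(G2) ✓
  (6,8) → (φ(6),φ(8)) = (7,8) ∈ E(G2) ✓
  (7,8) → (φ(7),φ(8)) = (3,8) ∈ E(G2) ✓
All 23 edges of G1 map to edges of G2, and |E(G1)| = |E(G2)| = 23, so φ is a bijection on edges as well as vertices. Hence G1 ≅ G2.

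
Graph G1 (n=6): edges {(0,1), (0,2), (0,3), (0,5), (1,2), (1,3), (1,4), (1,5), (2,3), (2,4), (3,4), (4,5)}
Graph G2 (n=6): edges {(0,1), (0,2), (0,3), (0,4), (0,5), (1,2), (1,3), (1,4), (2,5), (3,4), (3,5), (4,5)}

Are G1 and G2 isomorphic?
Yes, isomorphic

The graphs are isomorphic.
One valid mapping φ: V(G1) → V(G2): 0→1, 1→0, 2→4, 3→3, 4→5, 5→2

Verify φ preserves adjacency — for each edge of G1, its image is an edge of G2:
  (0,1) → (φ(0),φ(1)) = (0,1) ∈ E(G2) ✓
  (0,2) → (φ(0),φ(2)) = (1,4) ∈ E(G2) ✓
  (0,3) → (φ(0),φ(3)) = (1,3) ∈ E(G2) ✓
  (0,5) → (φ(0),φ(5)) = (1,2) ∈ E(G2) ✓
  (1,2) → (φ(1),φ(2)) = (0,4) ∈ E(G2) ✓
  (1,3) → (φ(1),φ(3)) = (0,3) ∈ E(G2) ✓
  (1,4) → (φ(1),φ(4)) = (0,5) ∈ E(G2) ✓
  (1,5) → (φ(1),φ(5)) = (0,2) ∈ E(G2) ✓
  (2,3) → (φ(2),φ(3)) = (3,4) ∈ E(G2) ✓
  (2,4) → (φ(2),φ(4)) = (4,5) ∈ E(G2) ✓
  (3,4) → (φ(3),φ(4)) = (3,5) ∈ E(G2) ✓
  (4,5) → (φ(4),φ(5)) = (2,5) ∈ E(G2) ✓
All 12 edges of G1 map to edges of G2, and |E(G1)| = |E(G2)| = 12, so φ is a bijection on edges as well as vertices. Hence G1 ≅ G2.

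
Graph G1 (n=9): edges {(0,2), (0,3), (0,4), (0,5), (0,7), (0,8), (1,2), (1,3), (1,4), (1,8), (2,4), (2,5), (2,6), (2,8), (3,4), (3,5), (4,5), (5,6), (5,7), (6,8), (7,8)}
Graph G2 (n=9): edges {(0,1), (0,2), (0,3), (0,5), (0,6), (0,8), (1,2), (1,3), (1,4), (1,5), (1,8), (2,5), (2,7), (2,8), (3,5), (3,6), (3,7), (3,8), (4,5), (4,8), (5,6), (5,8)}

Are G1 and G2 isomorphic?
No, not isomorphic

The graphs are NOT isomorphic.

Degrees in G1: deg(0)=6, deg(1)=4, deg(2)=6, deg(3)=4, deg(4)=5, deg(5)=6, deg(6)=3, deg(7)=3, deg(8)=5.
Sorted degree sequence of G1: [6, 6, 6, 5, 5, 4, 4, 3, 3].
Degrees in G2: deg(0)=6, deg(1)=6, deg(2)=5, deg(3)=6, deg(4)=3, deg(5)=7, deg(6)=3, deg(7)=2, deg(8)=6.
Sorted degree sequence of G2: [7, 6, 6, 6, 6, 5, 3, 3, 2].
The (sorted) degree sequence is an isomorphism invariant, so since G1 and G2 have different degree sequences they cannot be isomorphic.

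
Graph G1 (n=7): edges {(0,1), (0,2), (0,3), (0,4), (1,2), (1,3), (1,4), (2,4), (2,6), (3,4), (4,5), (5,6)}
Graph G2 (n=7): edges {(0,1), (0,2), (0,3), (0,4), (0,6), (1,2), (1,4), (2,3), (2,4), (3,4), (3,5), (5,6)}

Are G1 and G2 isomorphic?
Yes, isomorphic

The graphs are isomorphic.
One valid mapping φ: V(G1) → V(G2): 0→2, 1→4, 2→3, 3→1, 4→0, 5→6, 6→5

Verify φ preserves adjacency — for each edge of G1, its image is an edge of G2:
  (0,1) → (φ(0),φ(1)) = (2,4) ∈ E(G2) ✓
  (0,2) → (φ(0),φ(2)) = (2,3) ∈ E(G2) ✓
  (0,3) → (φ(0),φ(3)) = (1,2) ∈ E(G2) ✓
  (0,4) → (φ(0),φ(4)) = (0,2) ∈ E(G2) ✓
  (1,2) → (φ(1),φ(2)) = (3,4) ∈ E(G2) ✓
  (1,3) → (φ(1),φ(3)) = (1,4) ∈ E(G2) ✓
  (1,4) → (φ(1),φ(4)) = (0,4) ∈ E(G2) ✓
  (2,4) → (φ(2),φ(4)) = (0,3) ∈ E(G2) ✓
  (2,6) → (φ(2),φ(6)) = (3,5) ∈ E(G2) ✓
  (3,4) → (φ(3),φ(4)) = (0,1) ∈ E(G2) ✓
  (4,5) → (φ(4),φ(5)) = (0,6) ∈ E(G2) ✓
  (5,6) → (φ(5),φ(6)) = (5,6) ∈ E(G2) ✓
All 12 edges of G1 map to edges of G2, and |E(G1)| = |E(G2)| = 12, so φ is a bijection on edges as well as vertices. Hence G1 ≅ G2.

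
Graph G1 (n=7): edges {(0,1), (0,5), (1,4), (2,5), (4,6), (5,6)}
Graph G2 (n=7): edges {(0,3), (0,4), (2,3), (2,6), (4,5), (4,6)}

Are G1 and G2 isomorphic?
Yes, isomorphic

The graphs are isomorphic.
One valid mapping φ: V(G1) → V(G2): 0→0, 1→3, 2→5, 3→1, 4→2, 5→4, 6→6

Verify φ preserves adjacency — for each edge of G1, its image is an edge of G2:
  (0,1) → (φ(0),φ(1)) = (0,3) ∈ E(G2) ✓
  (0,5) → (φ(0),φ(5)) = (0,4) ∈ E(G2) ✓
  (1,4) → (φ(1),φ(4)) = (2,3) ∈ E(G2) ✓
  (2,5) → (φ(2),φ(5)) = (4,5) ∈ E(G2) ✓
  (4,6) → (φ(4),φ(6)) = (2,6) ∈ E(G2) ✓
  (5,6) → (φ(5),φ(6)) = (4,6) ∈ E(G2) ✓
All 6 edges of G1 map to edges of G2, and |E(G1)| = |E(G2)| = 6, so φ is a bijection on edges as well as vertices. Hence G1 ≅ G2.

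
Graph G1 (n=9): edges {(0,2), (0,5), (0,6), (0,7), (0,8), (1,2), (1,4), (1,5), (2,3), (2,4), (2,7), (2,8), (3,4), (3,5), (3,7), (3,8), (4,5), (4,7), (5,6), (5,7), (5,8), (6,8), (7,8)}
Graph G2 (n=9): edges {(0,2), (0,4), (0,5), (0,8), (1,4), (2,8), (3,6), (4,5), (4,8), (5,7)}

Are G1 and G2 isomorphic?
No, not isomorphic

The graphs are NOT isomorphic.

Connected components of G1: 1 component(s) with vertex sets [[0, 1, 2, 3, 4, 5, 6, 7, 8]], sizes [9].
Connected components of G2: 2 component(s) with vertex sets [[3, 6], [0, 1, 2, 4, 5, 7, 8]], sizes [2, 7].
The number of connected components (and the multiset of component sizes) is an isomorphism invariant — an isomorphism maps each component of G1 bijectively onto a component of G2. Since G1 has 1 component(s) and G2 has 2, they cannot be isomorphic.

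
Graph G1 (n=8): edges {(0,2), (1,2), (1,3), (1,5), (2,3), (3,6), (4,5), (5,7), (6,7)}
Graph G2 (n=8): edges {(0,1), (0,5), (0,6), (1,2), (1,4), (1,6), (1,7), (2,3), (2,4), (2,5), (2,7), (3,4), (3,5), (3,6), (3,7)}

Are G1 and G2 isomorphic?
No, not isomorphic

The graphs are NOT isomorphic.

Counting triangles (3-cliques): G1 has 1, G2 has 6.
Triangle count is an isomorphism invariant, so differing triangle counts rule out isomorphism.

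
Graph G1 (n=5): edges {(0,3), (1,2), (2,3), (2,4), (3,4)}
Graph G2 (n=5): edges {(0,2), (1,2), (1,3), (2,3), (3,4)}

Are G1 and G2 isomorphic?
Yes, isomorphic

The graphs are isomorphic.
One valid mapping φ: V(G1) → V(G2): 0→0, 1→4, 2→3, 3→2, 4→1

Verify φ preserves adjacency — for each edge of G1, its image is an edge of G2:
  (0,3) → (φ(0),φ(3)) = (0,2) ∈ E(G2) ✓
  (1,2) → (φ(1),φ(2)) = (3,4) ∈ E(G2) ✓
  (2,3) → (φ(2),φ(3)) = (2,3) ∈ E(G2) ✓
  (2,4) → (φ(2),φ(4)) = (1,3) ∈ E(G2) ✓
  (3,4) → (φ(3),φ(4)) = (1,2) ∈ E(G2) ✓
All 5 edges of G1 map to edges of G2, and |E(G1)| = |E(G2)| = 5, so φ is a bijection on edges as well as vertices. Hence G1 ≅ G2.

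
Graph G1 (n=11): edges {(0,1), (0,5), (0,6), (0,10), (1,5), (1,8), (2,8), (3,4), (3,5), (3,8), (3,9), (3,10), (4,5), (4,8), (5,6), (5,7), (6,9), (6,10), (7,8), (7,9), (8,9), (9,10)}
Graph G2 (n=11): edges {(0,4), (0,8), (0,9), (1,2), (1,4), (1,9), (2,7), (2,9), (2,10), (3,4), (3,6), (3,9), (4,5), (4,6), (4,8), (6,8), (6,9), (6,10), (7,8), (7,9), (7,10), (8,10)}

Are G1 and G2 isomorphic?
Yes, isomorphic

The graphs are isomorphic.
One valid mapping φ: V(G1) → V(G2): 0→2, 1→1, 2→5, 3→6, 4→3, 5→9, 6→7, 7→0, 8→4, 9→8, 10→10

Verify φ preserves adjacency — for each edge of G1, its image is an edge of G2:
  (0,1) → (φ(0),φ(1)) = (1,2) ∈ E(G2) ✓
  (0,5) → (φ(0),φ(5)) = (2,9) ∈ E(G2) ✓
  (0,6) → (φ(0),φ(6)) = (2,7) ∈ E(G2) ✓
  (0,10) → (φ(0),φ(10)) = (2,10) ∈ E(G2) ✓
  (1,5) → (φ(1),φ(5)) = (1,9) ∈ E(G2) ✓
  (1,8) → (φ(1),φ(8)) = (1,4) ∈ E(G2) ✓
  (2,8) → (φ(2),φ(8)) = (4,5) ∈ E(G2) ✓
  (3,4) → (φ(3),φ(4)) = (3,6) ∈ E(G2) ✓
  (3,5) → (φ(3),φ(5)) = (6,9) ∈ E(G2) ✓
  (3,8) → (φ(3),φ(8)) = (4,6) ∈ E(G2) ✓
  (3,9) → (φ(3),φ(9)) = (6,8) ∈ E(G2) ✓
  (3,10) → (φ(3),φ(10)) = (6,10) ∈ E(G2) ✓
  (4,5) → (φ(4),φ(5)) = (3,9) ∈ E(G2) ✓
  (4,8) → (φ(4),φ(8)) = (3,4) ∈ E(G2) ✓
  (5,6) → (φ(5),φ(6)) = (7,9) ∈ E(G2) ✓
  (5,7) → (φ(5),φ(7)) = (0,9) ∈ E(G2) ✓
  (6,9) → (φ(6),φ(9)) = (7,8) ∈ E(G2) ✓
  (6,10) → (φ(6),φ(10)) = (7,10) ∈ E(G2) ✓
  (7,8) → (φ(7),φ(8)) = (0,4) ∈ E(G2) ✓
  (7,9) → (φ(7),φ(9)) = (0,8) ∈ E(G2) ✓
  (8,9) → (φ(8),φ(9)) = (4,8) ∈ E(G2) ✓
  (9,10) → (φ(9),φ(10)) = (8,10) ∈ E(G2) ✓
All 22 edges of G1 map to edges of G2, and |E(G1)| = |E(G2)| = 22, so φ is a bijection on edges as well as vertices. Hence G1 ≅ G2.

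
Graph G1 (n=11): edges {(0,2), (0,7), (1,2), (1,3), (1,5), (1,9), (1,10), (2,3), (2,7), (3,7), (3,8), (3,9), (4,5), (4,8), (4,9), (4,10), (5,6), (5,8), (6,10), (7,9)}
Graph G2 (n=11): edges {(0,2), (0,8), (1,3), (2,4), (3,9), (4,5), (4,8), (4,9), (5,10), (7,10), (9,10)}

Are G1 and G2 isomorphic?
No, not isomorphic

The graphs are NOT isomorphic.

Connected components of G1: 1 component(s) with vertex sets [[0, 1, 2, 3, 4, 5, 6, 7, 8, 9, 10]], sizes [11].
Connected components of G2: 2 component(s) with vertex sets [[6], [0, 1, 2, 3, 4, 5, 7, 8, 9, 10]], sizes [1, 10].
The number of connected components (and the multiset of component sizes) is an isomorphism invariant — an isomorphism maps each component of G1 bijectively onto a component of G2. Since G1 has 1 component(s) and G2 has 2, they cannot be isomorphic.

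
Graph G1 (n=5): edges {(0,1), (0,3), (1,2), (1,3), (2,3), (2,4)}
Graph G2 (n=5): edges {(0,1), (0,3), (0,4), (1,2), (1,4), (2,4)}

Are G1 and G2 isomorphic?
Yes, isomorphic

The graphs are isomorphic.
One valid mapping φ: V(G1) → V(G2): 0→2, 1→4, 2→0, 3→1, 4→3

Verify φ preserves adjacency — for each edge of G1, its image is an edge of G2:
  (0,1) → (φ(0),φ(1)) = (2,4) ∈ E(G2) ✓
  (0,3) → (φ(0),φ(3)) = (1,2) ∈ E(G2) ✓
  (1,2) → (φ(1),φ(2)) = (0,4) ∈ E(G2) ✓
  (1,3) → (φ(1),φ(3)) = (1,4) ∈ E(G2) ✓
  (2,3) → (φ(2),φ(3)) = (0,1) ∈ E(G2) ✓
  (2,4) → (φ(2),φ(4)) = (0,3) ∈ E(G2) ✓
All 6 edges of G1 map to edges of G2, and |E(G1)| = |E(G2)| = 6, so φ is a bijection on edges as well as vertices. Hence G1 ≅ G2.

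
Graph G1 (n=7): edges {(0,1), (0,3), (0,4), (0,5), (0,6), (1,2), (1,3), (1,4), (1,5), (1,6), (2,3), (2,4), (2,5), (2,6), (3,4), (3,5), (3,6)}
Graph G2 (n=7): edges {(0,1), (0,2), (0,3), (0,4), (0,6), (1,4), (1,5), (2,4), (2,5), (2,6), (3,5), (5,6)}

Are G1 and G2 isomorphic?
No, not isomorphic

The graphs are NOT isomorphic.

Degrees in G1: deg(0)=5, deg(1)=6, deg(2)=5, deg(3)=6, deg(4)=4, deg(5)=4, deg(6)=4.
Sorted degree sequence of G1: [6, 6, 5, 5, 4, 4, 4].
Degrees in G2: deg(0)=5, deg(1)=3, deg(2)=4, deg(3)=2, deg(4)=3, deg(5)=4, deg(6)=3.
Sorted degree sequence of G2: [5, 4, 4, 3, 3, 3, 2].
The (sorted) degree sequence is an isomorphism invariant, so since G1 and G2 have different degree sequences they cannot be isomorphic.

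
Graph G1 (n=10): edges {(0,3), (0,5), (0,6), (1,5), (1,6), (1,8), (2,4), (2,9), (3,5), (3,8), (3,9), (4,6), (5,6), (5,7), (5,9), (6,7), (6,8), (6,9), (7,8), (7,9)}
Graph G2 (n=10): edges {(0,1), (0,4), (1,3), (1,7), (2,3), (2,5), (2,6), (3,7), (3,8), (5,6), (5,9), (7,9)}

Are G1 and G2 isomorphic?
No, not isomorphic

The graphs are NOT isomorphic.

Degrees in G1: deg(0)=3, deg(1)=3, deg(2)=2, deg(3)=4, deg(4)=2, deg(5)=6, deg(6)=7, deg(7)=4, deg(8)=4, deg(9)=5.
Sorted degree sequence of G1: [7, 6, 5, 4, 4, 4, 3, 3, 2, 2].
Degrees in G2: deg(0)=2, deg(1)=3, deg(2)=3, deg(3)=4, deg(4)=1, deg(5)=3, deg(6)=2, deg(7)=3, deg(8)=1, deg(9)=2.
Sorted degree sequence of G2: [4, 3, 3, 3, 3, 2, 2, 2, 1, 1].
The (sorted) degree sequence is an isomorphism invariant, so since G1 and G2 have different degree sequences they cannot be isomorphic.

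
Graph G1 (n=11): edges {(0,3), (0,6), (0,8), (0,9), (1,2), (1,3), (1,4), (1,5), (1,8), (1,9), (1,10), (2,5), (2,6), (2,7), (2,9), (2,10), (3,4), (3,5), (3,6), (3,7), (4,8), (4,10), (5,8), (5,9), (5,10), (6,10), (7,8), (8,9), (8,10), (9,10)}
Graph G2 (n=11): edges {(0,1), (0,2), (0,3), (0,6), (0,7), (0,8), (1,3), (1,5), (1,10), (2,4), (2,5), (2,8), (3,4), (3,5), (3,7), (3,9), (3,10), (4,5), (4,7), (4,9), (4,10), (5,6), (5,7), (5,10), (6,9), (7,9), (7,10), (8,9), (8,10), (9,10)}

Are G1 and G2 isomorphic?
Yes, isomorphic

The graphs are isomorphic.
One valid mapping φ: V(G1) → V(G2): 0→2, 1→3, 2→9, 3→0, 4→1, 5→7, 6→8, 7→6, 8→5, 9→4, 10→10

Verify φ preserves adjacency — for each edge of G1, its image is an edge of G2:
  (0,3) → (φ(0),φ(3)) = (0,2) ∈ E(G2) ✓
  (0,6) → (φ(0),φ(6)) = (2,8) ∈ E(G2) ✓
  (0,8) → (φ(0),φ(8)) = (2,5) ∈ E(G2) ✓
  (0,9) → (φ(0),φ(9)) = (2,4) ∈ E(G2) ✓
  (1,2) → (φ(1),φ(2)) = (3,9) ∈ E(G2) ✓
  (1,3) → (φ(1),φ(3)) = (0,3) ∈ E(G2) ✓
  (1,4) → (φ(1),φ(4)) = (1,3) ∈ E(G2) ✓
  (1,5) → (φ(1),φ(5)) = (3,7) ∈ E(G2) ✓
  (1,8) → (φ(1),φ(8)) = (3,5) ∈ E(G2) ✓
  (1,9) → (φ(1),φ(9)) = (3,4) ∈ E(G2) ✓
  (1,10) → (φ(1),φ(10)) = (3,10) ∈ E(G2) ✓
  (2,5) → (φ(2),φ(5)) = (7,9) ∈ E(G2) ✓
  (2,6) → (φ(2),φ(6)) = (8,9) ∈ E(G2) ✓
  (2,7) → (φ(2),φ(7)) = (6,9) ∈ E(G2) ✓
  (2,9) → (φ(2),φ(9)) = (4,9) ∈ E(G2) ✓
  (2,10) → (φ(2),φ(10)) = (9,10) ∈ E(G2) ✓
  (3,4) → (φ(3),φ(4)) = (0,1) ∈ E(G2) ✓
  (3,5) → (φ(3),φ(5)) = (0,7) ∈ E(G2) ✓
  (3,6) → (φ(3),φ(6)) = (0,8) ∈ E(G2) ✓
  (3,7) → (φ(3),φ(7)) = (0,6) ∈ E(G2) ✓
  (4,8) → (φ(4),φ(8)) = (1,5) ∈ E(G2) ✓
  (4,10) → (φ(4),φ(10)) = (1,10) ∈ E(G2) ✓
  (5,8) → (φ(5),φ(8)) = (5,7) ∈ E(G2) ✓
  (5,9) → (φ(5),φ(9)) = (4,7) ∈ E(G2) ✓
  (5,10) → (φ(5),φ(10)) = (7,10) ∈ E(G2) ✓
  (6,10) → (φ(6),φ(10)) = (8,10) ∈ E(G2) ✓
  (7,8) → (φ(7),φ(8)) = (5,6) ∈ E(G2) ✓
  (8,9) → (φ(8),φ(9)) = (4,5) ∈ E(G2) ✓
  (8,10) → (φ(8),φ(10)) = (5,10) ∈ E(G2) ✓
  (9,10) → (φ(9),φ(10)) = (4,10) ∈ E(G2) ✓
All 30 edges of G1 map to edges of G2, and |E(G1)| = |E(G2)| = 30, so φ is a bijection on edges as well as vertices. Hence G1 ≅ G2.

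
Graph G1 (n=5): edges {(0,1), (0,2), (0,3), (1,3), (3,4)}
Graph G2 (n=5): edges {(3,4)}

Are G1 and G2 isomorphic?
No, not isomorphic

The graphs are NOT isomorphic.

Connected components of G1: 1 component(s) with vertex sets [[0, 1, 2, 3, 4]], sizes [5].
Connected components of G2: 4 component(s) with vertex sets [[0], [1], [2], [3, 4]], sizes [1, 1, 1, 2].
The number of connected components (and the multiset of component sizes) is an isomorphism invariant — an isomorphism maps each component of G1 bijectively onto a component of G2. Since G1 has 1 component(s) and G2 has 4, they cannot be isomorphic.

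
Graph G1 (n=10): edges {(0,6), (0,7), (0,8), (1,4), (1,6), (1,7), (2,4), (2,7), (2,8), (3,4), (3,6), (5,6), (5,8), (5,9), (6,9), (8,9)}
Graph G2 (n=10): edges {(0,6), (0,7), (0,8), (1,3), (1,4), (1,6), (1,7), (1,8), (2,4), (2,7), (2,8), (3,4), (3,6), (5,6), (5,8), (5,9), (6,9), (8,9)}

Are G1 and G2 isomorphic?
No, not isomorphic

The graphs are NOT isomorphic.

Counting edges: G1 has 16 edge(s); G2 has 18 edge(s).
Edge count is an isomorphism invariant (a bijection on vertices induces a bijection on edges), so differing edge counts rule out isomorphism.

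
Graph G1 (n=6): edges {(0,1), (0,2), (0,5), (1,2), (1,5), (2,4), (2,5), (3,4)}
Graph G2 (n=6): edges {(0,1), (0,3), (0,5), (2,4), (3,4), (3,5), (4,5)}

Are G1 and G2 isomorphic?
No, not isomorphic

The graphs are NOT isomorphic.

Degrees in G1: deg(0)=3, deg(1)=3, deg(2)=4, deg(3)=1, deg(4)=2, deg(5)=3.
Sorted degree sequence of G1: [4, 3, 3, 3, 2, 1].
Degrees in G2: deg(0)=3, deg(1)=1, deg(2)=1, deg(3)=3, deg(4)=3, deg(5)=3.
Sorted degree sequence of G2: [3, 3, 3, 3, 1, 1].
The (sorted) degree sequence is an isomorphism invariant, so since G1 and G2 have different degree sequences they cannot be isomorphic.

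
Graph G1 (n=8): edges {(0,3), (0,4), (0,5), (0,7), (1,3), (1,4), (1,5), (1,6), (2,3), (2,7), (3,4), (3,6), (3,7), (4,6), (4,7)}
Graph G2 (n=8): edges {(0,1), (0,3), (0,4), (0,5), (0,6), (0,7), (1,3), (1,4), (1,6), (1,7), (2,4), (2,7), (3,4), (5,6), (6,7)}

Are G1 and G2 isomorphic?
Yes, isomorphic

The graphs are isomorphic.
One valid mapping φ: V(G1) → V(G2): 0→7, 1→4, 2→5, 3→0, 4→1, 5→2, 6→3, 7→6

Verify φ preserves adjacency — for each edge of G1, its image is an edge of G2:
  (0,3) → (φ(0),φ(3)) = (0,7) ∈ E(G2) ✓
  (0,4) → (φ(0),φ(4)) = (1,7) ∈ E(G2) ✓
  (0,5) → (φ(0),φ(5)) = (2,7) ∈ E(G2) ✓
  (0,7) → (φ(0),φ(7)) = (6,7) ∈ E(G2) ✓
  (1,3) → (φ(1),φ(3)) = (0,4) ∈ E(G2) ✓
  (1,4) → (φ(1),φ(4)) = (1,4) ∈ E(G2) ✓
  (1,5) → (φ(1),φ(5)) = (2,4) ∈ E(G2) ✓
  (1,6) → (φ(1),φ(6)) = (3,4) ∈ E(G2) ✓
  (2,3) → (φ(2),φ(3)) = (0,5) ∈ E(G2) ✓
  (2,7) → (φ(2),φ(7)) = (5,6) ∈ E(G2) ✓
  (3,4) → (φ(3),φ(4)) = (0,1) ∈ E(G2) ✓
  (3,6) → (φ(3),φ(6)) = (0,3) ∈ E(G2) ✓
  (3,7) → (φ(3),φ(7)) = (0,6) ∈ E(G2) ✓
  (4,6) → (φ(4),φ(6)) = (1,3) ∈ E(G2) ✓
  (4,7) → (φ(4),φ(7)) = (1,6) ∈ E(G2) ✓
All 15 edges of G1 map to edges of G2, and |E(G1)| = |E(G2)| = 15, so φ is a bijection on edges as well as vertices. Hence G1 ≅ G2.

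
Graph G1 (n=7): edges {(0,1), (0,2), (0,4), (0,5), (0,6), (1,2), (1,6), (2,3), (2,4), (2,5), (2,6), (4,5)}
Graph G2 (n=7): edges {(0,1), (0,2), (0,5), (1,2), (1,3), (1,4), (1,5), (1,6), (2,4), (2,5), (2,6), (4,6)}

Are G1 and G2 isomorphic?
Yes, isomorphic

The graphs are isomorphic.
One valid mapping φ: V(G1) → V(G2): 0→2, 1→5, 2→1, 3→3, 4→6, 5→4, 6→0

Verify φ preserves adjacency — for each edge of G1, its image is an edge of G2:
  (0,1) → (φ(0),φ(1)) = (2,5) ∈ E(G2) ✓
  (0,2) → (φ(0),φ(2)) = (1,2) ∈ E(G2) ✓
  (0,4) → (φ(0),φ(4)) = (2,6) ∈ E(G2) ✓
  (0,5) → (φ(0),φ(5)) = (2,4) ∈ E(G2) ✓
  (0,6) → (φ(0),φ(6)) = (0,2) ∈ E(G2) ✓
  (1,2) → (φ(1),φ(2)) = (1,5) ∈ E(G2) ✓
  (1,6) → (φ(1),φ(6)) = (0,5) ∈ E(G2) ✓
  (2,3) → (φ(2),φ(3)) = (1,3) ∈ E(G2) ✓
  (2,4) → (φ(2),φ(4)) = (1,6) ∈ E(G2) ✓
  (2,5) → (φ(2),φ(5)) = (1,4) ∈ E(G2) ✓
  (2,6) → (φ(2),φ(6)) = (0,1) ∈ E(G2) ✓
  (4,5) → (φ(4),φ(5)) = (4,6) ∈ E(G2) ✓
All 12 edges of G1 map to edges of G2, and |E(G1)| = |E(G2)| = 12, so φ is a bijection on edges as well as vertices. Hence G1 ≅ G2.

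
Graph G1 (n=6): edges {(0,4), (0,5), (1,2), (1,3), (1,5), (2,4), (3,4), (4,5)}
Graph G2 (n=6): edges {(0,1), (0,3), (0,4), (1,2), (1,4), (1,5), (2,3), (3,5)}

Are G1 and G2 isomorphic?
Yes, isomorphic

The graphs are isomorphic.
One valid mapping φ: V(G1) → V(G2): 0→4, 1→3, 2→5, 3→2, 4→1, 5→0

Verify φ preserves adjacency — for each edge of G1, its image is an edge of G2:
  (0,4) → (φ(0),φ(4)) = (1,4) ∈ E(G2) ✓
  (0,5) → (φ(0),φ(5)) = (0,4) ∈ E(G2) ✓
  (1,2) → (φ(1),φ(2)) = (3,5) ∈ E(G2) ✓
  (1,3) → (φ(1),φ(3)) = (2,3) ∈ E(G2) ✓
  (1,5) → (φ(1),φ(5)) = (0,3) ∈ E(G2) ✓
  (2,4) → (φ(2),φ(4)) = (1,5) ∈ E(G2) ✓
  (3,4) → (φ(3),φ(4)) = (1,2) ∈ E(G2) ✓
  (4,5) → (φ(4),φ(5)) = (0,1) ∈ E(G2) ✓
All 8 edges of G1 map to edges of G2, and |E(G1)| = |E(G2)| = 8, so φ is a bijection on edges as well as vertices. Hence G1 ≅ G2.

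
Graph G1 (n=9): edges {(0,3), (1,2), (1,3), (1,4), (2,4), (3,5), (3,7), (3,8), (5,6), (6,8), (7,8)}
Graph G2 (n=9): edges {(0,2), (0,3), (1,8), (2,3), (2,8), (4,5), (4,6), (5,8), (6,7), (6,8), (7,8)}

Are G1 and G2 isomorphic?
Yes, isomorphic

The graphs are isomorphic.
One valid mapping φ: V(G1) → V(G2): 0→1, 1→2, 2→0, 3→8, 4→3, 5→5, 6→4, 7→7, 8→6

Verify φ preserves adjacency — for each edge of G1, its image is an edge of G2:
  (0,3) → (φ(0),φ(3)) = (1,8) ∈ E(G2) ✓
  (1,2) → (φ(1),φ(2)) = (0,2) ∈ E(G2) ✓
  (1,3) → (φ(1),φ(3)) = (2,8) ∈ E(G2) ✓
  (1,4) → (φ(1),φ(4)) = (2,3) ∈ E(G2) ✓
  (2,4) → (φ(2),φ(4)) = (0,3) ∈ E(G2) ✓
  (3,5) → (φ(3),φ(5)) = (5,8) ∈ E(G2) ✓
  (3,7) → (φ(3),φ(7)) = (7,8) ∈ E(G2) ✓
  (3,8) → (φ(3),φ(8)) = (6,8) ∈ E(G2) ✓
  (5,6) → (φ(5),φ(6)) = (4,5) ∈ E(G2) ✓
  (6,8) → (φ(6),φ(8)) = (4,6) ∈ E(G2) ✓
  (7,8) → (φ(7),φ(8)) = (6,7) ∈ E(G2) ✓
All 11 edges of G1 map to edges of G2, and |E(G1)| = |E(G2)| = 11, so φ is a bijection on edges as well as vertices. Hence G1 ≅ G2.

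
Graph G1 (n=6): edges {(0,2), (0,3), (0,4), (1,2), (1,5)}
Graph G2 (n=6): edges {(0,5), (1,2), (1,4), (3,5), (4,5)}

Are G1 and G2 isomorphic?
Yes, isomorphic

The graphs are isomorphic.
One valid mapping φ: V(G1) → V(G2): 0→5, 1→1, 2→4, 3→3, 4→0, 5→2

Verify φ preserves adjacency — for each edge of G1, its image is an edge of G2:
  (0,2) → (φ(0),φ(2)) = (4,5) ∈ E(G2) ✓
  (0,3) → (φ(0),φ(3)) = (3,5) ∈ E(G2) ✓
  (0,4) → (φ(0),φ(4)) = (0,5) ∈ E(G2) ✓
  (1,2) → (φ(1),φ(2)) = (1,4) ∈ E(G2) ✓
  (1,5) → (φ(1),φ(5)) = (1,2) ∈ E(G2) ✓
All 5 edges of G1 map to edges of G2, and |E(G1)| = |E(G2)| = 5, so φ is a bijection on edges as well as vertices. Hence G1 ≅ G2.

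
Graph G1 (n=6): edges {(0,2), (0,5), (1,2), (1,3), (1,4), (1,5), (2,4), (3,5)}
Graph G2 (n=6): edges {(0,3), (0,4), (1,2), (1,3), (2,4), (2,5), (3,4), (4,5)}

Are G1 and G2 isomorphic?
Yes, isomorphic

The graphs are isomorphic.
One valid mapping φ: V(G1) → V(G2): 0→1, 1→4, 2→2, 3→0, 4→5, 5→3

Verify φ preserves adjacency — for each edge of G1, its image is an edge of G2:
  (0,2) → (φ(0),φ(2)) = (1,2) ∈ E(G2) ✓
  (0,5) → (φ(0),φ(5)) = (1,3) ∈ E(G2) ✓
  (1,2) → (φ(1),φ(2)) = (2,4) ∈ E(G2) ✓
  (1,3) → (φ(1),φ(3)) = (0,4) ∈ E(G2) ✓
  (1,4) → (φ(1),φ(4)) = (4,5) ∈ E(G2) ✓
  (1,5) → (φ(1),φ(5)) = (3,4) ∈ E(G2) ✓
  (2,4) → (φ(2),φ(4)) = (2,5) ∈ E(G2) ✓
  (3,5) → (φ(3),φ(5)) = (0,3) ∈ E(G2) ✓
All 8 edges of G1 map to edges of G2, and |E(G1)| = |E(G2)| = 8, so φ is a bijection on edges as well as vertices. Hence G1 ≅ G2.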